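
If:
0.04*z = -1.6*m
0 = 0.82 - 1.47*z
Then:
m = -0.01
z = 0.56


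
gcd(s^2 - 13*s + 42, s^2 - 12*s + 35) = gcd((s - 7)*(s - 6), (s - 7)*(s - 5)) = s - 7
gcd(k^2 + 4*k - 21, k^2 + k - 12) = k - 3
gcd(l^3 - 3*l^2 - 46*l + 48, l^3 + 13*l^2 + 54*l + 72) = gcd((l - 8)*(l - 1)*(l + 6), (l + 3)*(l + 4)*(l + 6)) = l + 6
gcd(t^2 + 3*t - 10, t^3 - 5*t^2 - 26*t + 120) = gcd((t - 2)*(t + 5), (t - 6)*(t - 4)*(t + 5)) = t + 5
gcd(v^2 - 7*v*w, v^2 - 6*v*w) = v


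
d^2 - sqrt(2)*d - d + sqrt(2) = (d - 1)*(d - sqrt(2))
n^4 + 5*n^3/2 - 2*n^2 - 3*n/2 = n*(n - 1)*(n + 1/2)*(n + 3)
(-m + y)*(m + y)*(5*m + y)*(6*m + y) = -30*m^4 - 11*m^3*y + 29*m^2*y^2 + 11*m*y^3 + y^4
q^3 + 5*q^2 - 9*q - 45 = (q - 3)*(q + 3)*(q + 5)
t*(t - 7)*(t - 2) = t^3 - 9*t^2 + 14*t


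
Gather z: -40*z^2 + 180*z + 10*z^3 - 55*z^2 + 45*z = 10*z^3 - 95*z^2 + 225*z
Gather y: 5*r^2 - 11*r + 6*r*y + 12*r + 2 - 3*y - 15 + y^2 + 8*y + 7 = 5*r^2 + r + y^2 + y*(6*r + 5) - 6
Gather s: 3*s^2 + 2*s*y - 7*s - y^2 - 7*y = 3*s^2 + s*(2*y - 7) - y^2 - 7*y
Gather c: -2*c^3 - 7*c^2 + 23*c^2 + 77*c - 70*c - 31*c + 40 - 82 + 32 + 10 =-2*c^3 + 16*c^2 - 24*c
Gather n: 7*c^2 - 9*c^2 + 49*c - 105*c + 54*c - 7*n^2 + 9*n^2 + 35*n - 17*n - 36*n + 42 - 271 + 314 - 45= -2*c^2 - 2*c + 2*n^2 - 18*n + 40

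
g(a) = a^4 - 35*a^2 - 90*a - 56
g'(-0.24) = -73.26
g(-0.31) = -31.45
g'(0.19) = -103.27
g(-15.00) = 44044.00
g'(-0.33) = -67.04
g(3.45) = -641.42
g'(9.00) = 2196.00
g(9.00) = 2860.00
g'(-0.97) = -25.75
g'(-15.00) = -12540.00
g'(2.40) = -202.70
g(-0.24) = -36.41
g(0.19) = -74.36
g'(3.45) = -167.25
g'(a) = 4*a^3 - 70*a - 90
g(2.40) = -440.42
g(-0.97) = -0.75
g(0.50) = -109.69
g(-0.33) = -30.10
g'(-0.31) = -68.42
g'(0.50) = -124.50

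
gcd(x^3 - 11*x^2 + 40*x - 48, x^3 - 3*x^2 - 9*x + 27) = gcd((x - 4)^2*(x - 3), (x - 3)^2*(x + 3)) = x - 3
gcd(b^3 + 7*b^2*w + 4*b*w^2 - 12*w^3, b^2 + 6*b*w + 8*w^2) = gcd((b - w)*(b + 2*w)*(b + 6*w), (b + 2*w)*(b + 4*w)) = b + 2*w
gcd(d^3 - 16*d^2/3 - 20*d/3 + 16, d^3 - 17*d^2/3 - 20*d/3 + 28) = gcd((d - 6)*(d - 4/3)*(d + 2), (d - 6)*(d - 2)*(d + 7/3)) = d - 6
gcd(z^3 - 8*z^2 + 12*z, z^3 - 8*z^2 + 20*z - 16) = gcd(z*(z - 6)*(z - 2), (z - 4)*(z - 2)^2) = z - 2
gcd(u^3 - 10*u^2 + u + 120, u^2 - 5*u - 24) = u^2 - 5*u - 24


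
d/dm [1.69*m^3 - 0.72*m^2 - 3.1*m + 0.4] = 5.07*m^2 - 1.44*m - 3.1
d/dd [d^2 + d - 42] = 2*d + 1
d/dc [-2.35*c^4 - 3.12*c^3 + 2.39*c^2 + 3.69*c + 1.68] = -9.4*c^3 - 9.36*c^2 + 4.78*c + 3.69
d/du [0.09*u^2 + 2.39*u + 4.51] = 0.18*u + 2.39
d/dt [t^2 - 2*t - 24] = 2*t - 2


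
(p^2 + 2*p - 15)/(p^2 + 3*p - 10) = (p - 3)/(p - 2)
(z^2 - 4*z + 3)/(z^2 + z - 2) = (z - 3)/(z + 2)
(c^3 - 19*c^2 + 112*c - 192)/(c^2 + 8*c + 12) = (c^3 - 19*c^2 + 112*c - 192)/(c^2 + 8*c + 12)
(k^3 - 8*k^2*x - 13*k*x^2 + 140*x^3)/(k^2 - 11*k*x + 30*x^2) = (-k^2 + 3*k*x + 28*x^2)/(-k + 6*x)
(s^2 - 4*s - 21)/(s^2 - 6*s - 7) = (s + 3)/(s + 1)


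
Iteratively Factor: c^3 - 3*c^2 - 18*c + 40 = (c + 4)*(c^2 - 7*c + 10) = (c - 5)*(c + 4)*(c - 2)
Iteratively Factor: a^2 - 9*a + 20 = (a - 5)*(a - 4)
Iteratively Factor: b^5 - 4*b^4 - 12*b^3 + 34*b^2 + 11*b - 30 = (b - 5)*(b^4 + b^3 - 7*b^2 - b + 6) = (b - 5)*(b - 2)*(b^3 + 3*b^2 - b - 3) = (b - 5)*(b - 2)*(b - 1)*(b^2 + 4*b + 3) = (b - 5)*(b - 2)*(b - 1)*(b + 1)*(b + 3)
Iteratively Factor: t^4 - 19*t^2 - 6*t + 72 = (t + 3)*(t^3 - 3*t^2 - 10*t + 24) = (t - 4)*(t + 3)*(t^2 + t - 6) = (t - 4)*(t + 3)^2*(t - 2)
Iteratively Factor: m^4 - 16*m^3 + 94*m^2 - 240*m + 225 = (m - 3)*(m^3 - 13*m^2 + 55*m - 75) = (m - 5)*(m - 3)*(m^2 - 8*m + 15) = (m - 5)^2*(m - 3)*(m - 3)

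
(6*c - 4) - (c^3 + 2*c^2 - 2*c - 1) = -c^3 - 2*c^2 + 8*c - 3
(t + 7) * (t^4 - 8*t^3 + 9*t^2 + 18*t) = t^5 - t^4 - 47*t^3 + 81*t^2 + 126*t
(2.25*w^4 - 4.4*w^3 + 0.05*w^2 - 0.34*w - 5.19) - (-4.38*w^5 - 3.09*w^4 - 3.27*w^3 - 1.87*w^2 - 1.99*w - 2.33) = 4.38*w^5 + 5.34*w^4 - 1.13*w^3 + 1.92*w^2 + 1.65*w - 2.86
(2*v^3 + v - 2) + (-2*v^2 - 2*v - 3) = 2*v^3 - 2*v^2 - v - 5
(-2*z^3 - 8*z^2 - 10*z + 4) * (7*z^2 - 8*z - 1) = -14*z^5 - 40*z^4 - 4*z^3 + 116*z^2 - 22*z - 4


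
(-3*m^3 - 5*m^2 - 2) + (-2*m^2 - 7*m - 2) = -3*m^3 - 7*m^2 - 7*m - 4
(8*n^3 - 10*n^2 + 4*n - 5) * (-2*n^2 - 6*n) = -16*n^5 - 28*n^4 + 52*n^3 - 14*n^2 + 30*n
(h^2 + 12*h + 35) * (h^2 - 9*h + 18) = h^4 + 3*h^3 - 55*h^2 - 99*h + 630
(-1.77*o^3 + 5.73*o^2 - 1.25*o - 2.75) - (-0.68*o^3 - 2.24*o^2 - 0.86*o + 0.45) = -1.09*o^3 + 7.97*o^2 - 0.39*o - 3.2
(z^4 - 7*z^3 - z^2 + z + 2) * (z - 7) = z^5 - 14*z^4 + 48*z^3 + 8*z^2 - 5*z - 14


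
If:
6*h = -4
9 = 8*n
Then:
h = -2/3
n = 9/8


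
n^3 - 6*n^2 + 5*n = n*(n - 5)*(n - 1)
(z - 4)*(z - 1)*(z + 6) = z^3 + z^2 - 26*z + 24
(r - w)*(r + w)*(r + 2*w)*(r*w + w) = r^4*w + 2*r^3*w^2 + r^3*w - r^2*w^3 + 2*r^2*w^2 - 2*r*w^4 - r*w^3 - 2*w^4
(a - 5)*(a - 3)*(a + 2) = a^3 - 6*a^2 - a + 30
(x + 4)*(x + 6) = x^2 + 10*x + 24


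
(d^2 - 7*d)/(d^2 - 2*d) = (d - 7)/(d - 2)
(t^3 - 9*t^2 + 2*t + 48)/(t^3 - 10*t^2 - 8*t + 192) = (t^2 - t - 6)/(t^2 - 2*t - 24)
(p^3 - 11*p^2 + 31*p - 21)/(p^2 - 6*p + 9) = (p^2 - 8*p + 7)/(p - 3)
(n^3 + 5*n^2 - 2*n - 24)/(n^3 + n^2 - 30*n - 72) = (n - 2)/(n - 6)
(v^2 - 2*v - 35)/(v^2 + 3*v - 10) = (v - 7)/(v - 2)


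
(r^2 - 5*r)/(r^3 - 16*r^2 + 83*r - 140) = r/(r^2 - 11*r + 28)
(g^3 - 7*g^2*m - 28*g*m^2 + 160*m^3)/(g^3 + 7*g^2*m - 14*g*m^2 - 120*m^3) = (g - 8*m)/(g + 6*m)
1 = 1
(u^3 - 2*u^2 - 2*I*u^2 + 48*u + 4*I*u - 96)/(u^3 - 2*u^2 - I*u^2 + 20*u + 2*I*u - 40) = (u^2 - 2*I*u + 48)/(u^2 - I*u + 20)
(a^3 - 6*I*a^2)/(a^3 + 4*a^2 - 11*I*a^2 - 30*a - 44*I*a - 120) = a^2/(a^2 + a*(4 - 5*I) - 20*I)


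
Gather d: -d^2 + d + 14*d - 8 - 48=-d^2 + 15*d - 56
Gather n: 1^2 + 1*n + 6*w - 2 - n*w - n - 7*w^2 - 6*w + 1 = -n*w - 7*w^2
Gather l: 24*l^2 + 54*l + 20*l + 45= 24*l^2 + 74*l + 45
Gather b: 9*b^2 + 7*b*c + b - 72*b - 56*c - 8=9*b^2 + b*(7*c - 71) - 56*c - 8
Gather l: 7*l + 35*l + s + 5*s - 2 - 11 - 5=42*l + 6*s - 18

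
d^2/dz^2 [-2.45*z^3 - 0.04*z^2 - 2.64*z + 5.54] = -14.7*z - 0.08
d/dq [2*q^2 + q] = 4*q + 1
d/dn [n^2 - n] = 2*n - 1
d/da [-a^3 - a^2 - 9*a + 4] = -3*a^2 - 2*a - 9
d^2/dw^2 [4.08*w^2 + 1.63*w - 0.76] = 8.16000000000000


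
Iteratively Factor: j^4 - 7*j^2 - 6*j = (j + 1)*(j^3 - j^2 - 6*j) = (j - 3)*(j + 1)*(j^2 + 2*j) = j*(j - 3)*(j + 1)*(j + 2)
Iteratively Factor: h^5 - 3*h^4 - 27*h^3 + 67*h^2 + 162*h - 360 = (h + 3)*(h^4 - 6*h^3 - 9*h^2 + 94*h - 120) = (h - 5)*(h + 3)*(h^3 - h^2 - 14*h + 24) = (h - 5)*(h - 2)*(h + 3)*(h^2 + h - 12) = (h - 5)*(h - 3)*(h - 2)*(h + 3)*(h + 4)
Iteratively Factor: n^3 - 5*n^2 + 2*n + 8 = (n - 2)*(n^2 - 3*n - 4) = (n - 4)*(n - 2)*(n + 1)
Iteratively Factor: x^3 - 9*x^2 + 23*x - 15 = (x - 3)*(x^2 - 6*x + 5) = (x - 3)*(x - 1)*(x - 5)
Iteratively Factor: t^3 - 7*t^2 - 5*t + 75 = (t - 5)*(t^2 - 2*t - 15) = (t - 5)^2*(t + 3)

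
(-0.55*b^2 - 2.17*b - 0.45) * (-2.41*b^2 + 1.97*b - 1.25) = 1.3255*b^4 + 4.1462*b^3 - 2.5029*b^2 + 1.826*b + 0.5625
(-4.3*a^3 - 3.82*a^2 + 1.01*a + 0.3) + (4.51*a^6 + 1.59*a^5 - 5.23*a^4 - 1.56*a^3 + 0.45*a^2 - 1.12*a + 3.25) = 4.51*a^6 + 1.59*a^5 - 5.23*a^4 - 5.86*a^3 - 3.37*a^2 - 0.11*a + 3.55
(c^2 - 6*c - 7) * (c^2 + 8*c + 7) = c^4 + 2*c^3 - 48*c^2 - 98*c - 49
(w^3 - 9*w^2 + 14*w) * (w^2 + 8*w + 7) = w^5 - w^4 - 51*w^3 + 49*w^2 + 98*w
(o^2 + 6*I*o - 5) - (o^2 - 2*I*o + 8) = 8*I*o - 13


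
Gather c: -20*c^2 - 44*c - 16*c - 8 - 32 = -20*c^2 - 60*c - 40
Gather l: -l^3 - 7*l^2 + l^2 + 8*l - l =-l^3 - 6*l^2 + 7*l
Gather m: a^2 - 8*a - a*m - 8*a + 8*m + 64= a^2 - 16*a + m*(8 - a) + 64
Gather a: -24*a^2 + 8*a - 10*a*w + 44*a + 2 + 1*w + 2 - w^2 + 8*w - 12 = -24*a^2 + a*(52 - 10*w) - w^2 + 9*w - 8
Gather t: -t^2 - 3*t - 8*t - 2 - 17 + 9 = -t^2 - 11*t - 10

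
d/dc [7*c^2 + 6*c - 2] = 14*c + 6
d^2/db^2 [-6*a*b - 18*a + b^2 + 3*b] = 2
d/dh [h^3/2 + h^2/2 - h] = 3*h^2/2 + h - 1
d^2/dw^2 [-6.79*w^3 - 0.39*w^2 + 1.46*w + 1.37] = -40.74*w - 0.78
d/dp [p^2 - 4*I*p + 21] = 2*p - 4*I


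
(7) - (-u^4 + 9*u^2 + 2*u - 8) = u^4 - 9*u^2 - 2*u + 15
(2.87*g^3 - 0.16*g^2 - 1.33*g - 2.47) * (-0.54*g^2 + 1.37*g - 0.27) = -1.5498*g^5 + 4.0183*g^4 - 0.2759*g^3 - 0.4451*g^2 - 3.0248*g + 0.6669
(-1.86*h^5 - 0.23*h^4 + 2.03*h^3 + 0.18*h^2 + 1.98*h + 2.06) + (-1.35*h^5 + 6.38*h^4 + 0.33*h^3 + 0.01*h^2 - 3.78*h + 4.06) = -3.21*h^5 + 6.15*h^4 + 2.36*h^3 + 0.19*h^2 - 1.8*h + 6.12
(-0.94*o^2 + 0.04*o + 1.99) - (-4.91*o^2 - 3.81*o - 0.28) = 3.97*o^2 + 3.85*o + 2.27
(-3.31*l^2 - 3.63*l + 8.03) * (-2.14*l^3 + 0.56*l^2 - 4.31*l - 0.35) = 7.0834*l^5 + 5.9146*l^4 - 4.9509*l^3 + 21.3006*l^2 - 33.3388*l - 2.8105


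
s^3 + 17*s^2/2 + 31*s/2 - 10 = (s - 1/2)*(s + 4)*(s + 5)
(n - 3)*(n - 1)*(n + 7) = n^3 + 3*n^2 - 25*n + 21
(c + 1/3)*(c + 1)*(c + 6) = c^3 + 22*c^2/3 + 25*c/3 + 2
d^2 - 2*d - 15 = (d - 5)*(d + 3)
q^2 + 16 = (q - 4*I)*(q + 4*I)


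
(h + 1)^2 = h^2 + 2*h + 1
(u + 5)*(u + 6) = u^2 + 11*u + 30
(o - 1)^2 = o^2 - 2*o + 1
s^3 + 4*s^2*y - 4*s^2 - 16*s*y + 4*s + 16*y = (s - 2)^2*(s + 4*y)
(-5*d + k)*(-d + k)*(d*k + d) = 5*d^3*k + 5*d^3 - 6*d^2*k^2 - 6*d^2*k + d*k^3 + d*k^2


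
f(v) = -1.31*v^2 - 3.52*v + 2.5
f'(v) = -2.62*v - 3.52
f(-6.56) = -30.78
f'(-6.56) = 13.67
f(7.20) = -90.75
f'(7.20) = -22.38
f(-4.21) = -5.90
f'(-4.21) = 7.51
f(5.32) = -53.30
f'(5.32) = -17.46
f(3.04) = -20.31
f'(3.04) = -11.48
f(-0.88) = 4.58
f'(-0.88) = -1.21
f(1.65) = -6.87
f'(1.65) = -7.84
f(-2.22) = 3.86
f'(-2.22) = 2.30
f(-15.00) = -239.45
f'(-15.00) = 35.78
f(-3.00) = 1.27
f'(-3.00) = 4.34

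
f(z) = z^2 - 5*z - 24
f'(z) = 2*z - 5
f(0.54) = -26.41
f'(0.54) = -3.92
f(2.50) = -30.25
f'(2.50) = 0.00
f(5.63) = -20.45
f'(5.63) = 6.26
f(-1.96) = -10.36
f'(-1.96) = -8.92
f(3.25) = -29.69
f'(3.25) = 1.50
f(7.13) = -8.81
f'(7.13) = 9.26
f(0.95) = -27.85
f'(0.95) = -3.10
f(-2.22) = -7.97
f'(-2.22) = -9.44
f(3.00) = -30.00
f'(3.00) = 1.00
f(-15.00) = 276.00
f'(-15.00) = -35.00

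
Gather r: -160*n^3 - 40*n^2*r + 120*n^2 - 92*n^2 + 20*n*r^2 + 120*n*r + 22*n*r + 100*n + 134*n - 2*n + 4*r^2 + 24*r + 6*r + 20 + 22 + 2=-160*n^3 + 28*n^2 + 232*n + r^2*(20*n + 4) + r*(-40*n^2 + 142*n + 30) + 44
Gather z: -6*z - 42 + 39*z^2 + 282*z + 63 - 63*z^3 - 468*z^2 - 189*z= -63*z^3 - 429*z^2 + 87*z + 21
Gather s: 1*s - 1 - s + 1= 0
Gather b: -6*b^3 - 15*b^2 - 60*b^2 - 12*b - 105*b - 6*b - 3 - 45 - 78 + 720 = -6*b^3 - 75*b^2 - 123*b + 594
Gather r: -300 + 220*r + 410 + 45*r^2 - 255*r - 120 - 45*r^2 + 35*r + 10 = 0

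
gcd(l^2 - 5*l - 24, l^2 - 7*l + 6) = 1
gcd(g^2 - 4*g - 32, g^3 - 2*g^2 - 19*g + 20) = g + 4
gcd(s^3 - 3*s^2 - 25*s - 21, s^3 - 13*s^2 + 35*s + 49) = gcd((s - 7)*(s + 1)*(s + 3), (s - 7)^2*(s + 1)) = s^2 - 6*s - 7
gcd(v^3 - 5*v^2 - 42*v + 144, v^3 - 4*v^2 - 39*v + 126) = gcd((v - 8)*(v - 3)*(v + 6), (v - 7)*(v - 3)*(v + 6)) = v^2 + 3*v - 18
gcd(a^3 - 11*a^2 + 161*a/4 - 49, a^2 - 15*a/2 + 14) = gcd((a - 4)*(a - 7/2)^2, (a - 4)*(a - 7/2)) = a^2 - 15*a/2 + 14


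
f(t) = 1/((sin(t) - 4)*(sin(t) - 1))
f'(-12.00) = 1.29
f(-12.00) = 0.62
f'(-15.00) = -0.08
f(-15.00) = 0.13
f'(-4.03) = -4.17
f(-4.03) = 1.39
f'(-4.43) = -59.20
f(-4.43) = 8.31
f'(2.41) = -2.23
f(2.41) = 0.90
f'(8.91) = -1.10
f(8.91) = 0.56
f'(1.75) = -231.68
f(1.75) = 20.70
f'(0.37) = 0.74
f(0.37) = 0.43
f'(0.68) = 1.86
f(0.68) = 0.80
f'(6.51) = 0.52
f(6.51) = 0.34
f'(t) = -cos(t)/((sin(t) - 4)*(sin(t) - 1)^2) - cos(t)/((sin(t) - 4)^2*(sin(t) - 1))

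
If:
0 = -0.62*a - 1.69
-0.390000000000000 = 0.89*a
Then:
No Solution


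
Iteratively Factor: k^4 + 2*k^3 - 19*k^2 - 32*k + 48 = (k - 4)*(k^3 + 6*k^2 + 5*k - 12) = (k - 4)*(k + 4)*(k^2 + 2*k - 3) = (k - 4)*(k - 1)*(k + 4)*(k + 3)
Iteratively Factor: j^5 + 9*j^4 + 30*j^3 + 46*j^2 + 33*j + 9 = (j + 3)*(j^4 + 6*j^3 + 12*j^2 + 10*j + 3) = (j + 3)^2*(j^3 + 3*j^2 + 3*j + 1) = (j + 1)*(j + 3)^2*(j^2 + 2*j + 1) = (j + 1)^2*(j + 3)^2*(j + 1)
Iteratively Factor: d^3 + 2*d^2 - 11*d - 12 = (d + 4)*(d^2 - 2*d - 3) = (d - 3)*(d + 4)*(d + 1)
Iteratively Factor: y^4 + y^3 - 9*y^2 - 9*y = (y)*(y^3 + y^2 - 9*y - 9) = y*(y + 1)*(y^2 - 9) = y*(y + 1)*(y + 3)*(y - 3)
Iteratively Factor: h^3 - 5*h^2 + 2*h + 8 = (h + 1)*(h^2 - 6*h + 8) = (h - 2)*(h + 1)*(h - 4)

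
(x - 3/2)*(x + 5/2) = x^2 + x - 15/4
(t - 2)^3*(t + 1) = t^4 - 5*t^3 + 6*t^2 + 4*t - 8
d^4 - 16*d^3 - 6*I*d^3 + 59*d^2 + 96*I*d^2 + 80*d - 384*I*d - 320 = (d - 8)^2*(d - 5*I)*(d - I)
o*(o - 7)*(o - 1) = o^3 - 8*o^2 + 7*o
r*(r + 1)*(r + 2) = r^3 + 3*r^2 + 2*r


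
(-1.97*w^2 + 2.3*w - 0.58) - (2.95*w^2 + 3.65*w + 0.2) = -4.92*w^2 - 1.35*w - 0.78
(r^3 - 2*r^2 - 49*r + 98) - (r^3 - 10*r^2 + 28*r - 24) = 8*r^2 - 77*r + 122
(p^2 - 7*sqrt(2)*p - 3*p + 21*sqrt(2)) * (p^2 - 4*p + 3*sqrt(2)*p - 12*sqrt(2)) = p^4 - 7*p^3 - 4*sqrt(2)*p^3 - 30*p^2 + 28*sqrt(2)*p^2 - 48*sqrt(2)*p + 294*p - 504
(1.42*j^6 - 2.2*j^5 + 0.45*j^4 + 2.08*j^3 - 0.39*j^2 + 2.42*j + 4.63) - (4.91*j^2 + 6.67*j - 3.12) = 1.42*j^6 - 2.2*j^5 + 0.45*j^4 + 2.08*j^3 - 5.3*j^2 - 4.25*j + 7.75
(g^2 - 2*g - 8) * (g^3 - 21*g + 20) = g^5 - 2*g^4 - 29*g^3 + 62*g^2 + 128*g - 160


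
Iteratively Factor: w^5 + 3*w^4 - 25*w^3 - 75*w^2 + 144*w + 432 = (w - 4)*(w^4 + 7*w^3 + 3*w^2 - 63*w - 108) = (w - 4)*(w + 3)*(w^3 + 4*w^2 - 9*w - 36) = (w - 4)*(w + 3)*(w + 4)*(w^2 - 9) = (w - 4)*(w - 3)*(w + 3)*(w + 4)*(w + 3)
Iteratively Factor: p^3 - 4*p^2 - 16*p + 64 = (p - 4)*(p^2 - 16) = (p - 4)*(p + 4)*(p - 4)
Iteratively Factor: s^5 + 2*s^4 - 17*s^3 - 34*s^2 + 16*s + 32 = (s - 1)*(s^4 + 3*s^3 - 14*s^2 - 48*s - 32) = (s - 1)*(s + 1)*(s^3 + 2*s^2 - 16*s - 32) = (s - 1)*(s + 1)*(s + 2)*(s^2 - 16) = (s - 4)*(s - 1)*(s + 1)*(s + 2)*(s + 4)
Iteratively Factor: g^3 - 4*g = (g + 2)*(g^2 - 2*g) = g*(g + 2)*(g - 2)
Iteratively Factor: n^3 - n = (n)*(n^2 - 1) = n*(n - 1)*(n + 1)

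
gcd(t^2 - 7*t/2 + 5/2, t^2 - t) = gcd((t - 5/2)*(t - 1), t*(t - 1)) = t - 1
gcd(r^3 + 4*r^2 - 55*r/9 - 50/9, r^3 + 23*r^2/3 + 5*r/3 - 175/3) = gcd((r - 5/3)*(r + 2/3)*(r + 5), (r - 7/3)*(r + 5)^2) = r + 5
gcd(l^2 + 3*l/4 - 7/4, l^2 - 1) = l - 1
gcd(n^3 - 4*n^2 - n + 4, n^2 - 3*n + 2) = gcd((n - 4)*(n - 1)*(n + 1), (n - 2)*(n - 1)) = n - 1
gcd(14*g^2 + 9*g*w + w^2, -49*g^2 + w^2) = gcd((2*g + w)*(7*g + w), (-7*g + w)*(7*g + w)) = 7*g + w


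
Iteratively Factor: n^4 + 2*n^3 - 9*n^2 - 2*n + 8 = (n + 4)*(n^3 - 2*n^2 - n + 2) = (n - 2)*(n + 4)*(n^2 - 1) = (n - 2)*(n - 1)*(n + 4)*(n + 1)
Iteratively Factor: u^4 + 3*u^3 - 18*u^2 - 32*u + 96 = (u - 2)*(u^3 + 5*u^2 - 8*u - 48) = (u - 3)*(u - 2)*(u^2 + 8*u + 16) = (u - 3)*(u - 2)*(u + 4)*(u + 4)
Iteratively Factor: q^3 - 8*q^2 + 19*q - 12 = (q - 3)*(q^2 - 5*q + 4) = (q - 3)*(q - 1)*(q - 4)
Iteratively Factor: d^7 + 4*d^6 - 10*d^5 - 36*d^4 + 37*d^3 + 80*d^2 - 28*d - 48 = (d - 2)*(d^6 + 6*d^5 + 2*d^4 - 32*d^3 - 27*d^2 + 26*d + 24) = (d - 2)*(d - 1)*(d^5 + 7*d^4 + 9*d^3 - 23*d^2 - 50*d - 24) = (d - 2)*(d - 1)*(d + 1)*(d^4 + 6*d^3 + 3*d^2 - 26*d - 24) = (d - 2)*(d - 1)*(d + 1)^2*(d^3 + 5*d^2 - 2*d - 24) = (d - 2)*(d - 1)*(d + 1)^2*(d + 3)*(d^2 + 2*d - 8) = (d - 2)^2*(d - 1)*(d + 1)^2*(d + 3)*(d + 4)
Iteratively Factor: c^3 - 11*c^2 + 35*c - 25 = (c - 5)*(c^2 - 6*c + 5) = (c - 5)^2*(c - 1)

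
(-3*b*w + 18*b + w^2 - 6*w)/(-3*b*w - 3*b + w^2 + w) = (w - 6)/(w + 1)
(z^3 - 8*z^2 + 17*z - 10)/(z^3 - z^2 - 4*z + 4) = (z - 5)/(z + 2)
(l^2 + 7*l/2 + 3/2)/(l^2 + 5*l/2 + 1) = (l + 3)/(l + 2)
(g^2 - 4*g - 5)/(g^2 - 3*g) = (g^2 - 4*g - 5)/(g*(g - 3))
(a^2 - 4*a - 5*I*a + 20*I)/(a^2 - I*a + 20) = (a - 4)/(a + 4*I)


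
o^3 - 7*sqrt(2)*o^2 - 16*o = o*(o - 8*sqrt(2))*(o + sqrt(2))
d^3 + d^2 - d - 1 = (d - 1)*(d + 1)^2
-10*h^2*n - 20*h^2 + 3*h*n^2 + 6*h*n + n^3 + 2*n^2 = (-2*h + n)*(5*h + n)*(n + 2)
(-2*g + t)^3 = -8*g^3 + 12*g^2*t - 6*g*t^2 + t^3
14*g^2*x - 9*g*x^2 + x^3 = x*(-7*g + x)*(-2*g + x)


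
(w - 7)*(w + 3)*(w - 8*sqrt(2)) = w^3 - 8*sqrt(2)*w^2 - 4*w^2 - 21*w + 32*sqrt(2)*w + 168*sqrt(2)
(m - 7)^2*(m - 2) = m^3 - 16*m^2 + 77*m - 98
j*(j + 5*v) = j^2 + 5*j*v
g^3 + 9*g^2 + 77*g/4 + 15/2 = (g + 1/2)*(g + 5/2)*(g + 6)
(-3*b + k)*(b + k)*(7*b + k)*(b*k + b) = -21*b^4*k - 21*b^4 - 17*b^3*k^2 - 17*b^3*k + 5*b^2*k^3 + 5*b^2*k^2 + b*k^4 + b*k^3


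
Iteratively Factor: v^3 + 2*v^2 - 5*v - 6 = (v - 2)*(v^2 + 4*v + 3) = (v - 2)*(v + 3)*(v + 1)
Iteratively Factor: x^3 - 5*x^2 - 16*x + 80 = (x - 5)*(x^2 - 16) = (x - 5)*(x + 4)*(x - 4)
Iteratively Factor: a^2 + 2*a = (a + 2)*(a)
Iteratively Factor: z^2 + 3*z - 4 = (z + 4)*(z - 1)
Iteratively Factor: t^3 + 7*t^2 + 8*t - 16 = (t - 1)*(t^2 + 8*t + 16) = (t - 1)*(t + 4)*(t + 4)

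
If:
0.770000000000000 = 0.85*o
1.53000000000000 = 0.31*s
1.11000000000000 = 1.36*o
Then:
No Solution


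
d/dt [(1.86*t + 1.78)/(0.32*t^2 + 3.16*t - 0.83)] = (0.5952*t^2 + 5.8776*t - (0.64*t + 3.16)*(1.86*t + 1.78) - 1.5438)/(0.32*t^2 + 3.16*t - 0.83)^2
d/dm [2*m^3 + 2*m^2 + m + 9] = 6*m^2 + 4*m + 1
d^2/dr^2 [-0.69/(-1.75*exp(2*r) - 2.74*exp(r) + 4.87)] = (0.69*(3.5*exp(r) + 2.74)*(7.0*exp(r) + 5.48)*exp(r) - (4.83*exp(r) + 1.8906)*(1.75*exp(2*r) + 2.74*exp(r) - 4.87))*exp(r)/(1.75*exp(2*r) + 2.74*exp(r) - 4.87)^3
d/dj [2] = 0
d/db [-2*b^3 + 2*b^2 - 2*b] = -6*b^2 + 4*b - 2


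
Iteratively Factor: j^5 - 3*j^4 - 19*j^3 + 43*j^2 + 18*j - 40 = (j - 2)*(j^4 - j^3 - 21*j^2 + j + 20) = (j - 2)*(j + 4)*(j^3 - 5*j^2 - j + 5) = (j - 2)*(j - 1)*(j + 4)*(j^2 - 4*j - 5) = (j - 2)*(j - 1)*(j + 1)*(j + 4)*(j - 5)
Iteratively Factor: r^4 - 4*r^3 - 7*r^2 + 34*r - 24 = (r - 1)*(r^3 - 3*r^2 - 10*r + 24) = (r - 4)*(r - 1)*(r^2 + r - 6) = (r - 4)*(r - 2)*(r - 1)*(r + 3)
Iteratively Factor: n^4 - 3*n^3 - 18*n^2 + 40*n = (n - 2)*(n^3 - n^2 - 20*n) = (n - 5)*(n - 2)*(n^2 + 4*n) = n*(n - 5)*(n - 2)*(n + 4)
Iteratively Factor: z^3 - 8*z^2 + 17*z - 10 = (z - 5)*(z^2 - 3*z + 2) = (z - 5)*(z - 1)*(z - 2)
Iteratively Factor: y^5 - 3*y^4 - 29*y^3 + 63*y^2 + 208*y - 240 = (y - 1)*(y^4 - 2*y^3 - 31*y^2 + 32*y + 240) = (y - 5)*(y - 1)*(y^3 + 3*y^2 - 16*y - 48) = (y - 5)*(y - 1)*(y + 4)*(y^2 - y - 12) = (y - 5)*(y - 1)*(y + 3)*(y + 4)*(y - 4)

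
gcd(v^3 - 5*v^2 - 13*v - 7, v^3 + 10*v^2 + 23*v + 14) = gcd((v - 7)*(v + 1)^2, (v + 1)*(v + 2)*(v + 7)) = v + 1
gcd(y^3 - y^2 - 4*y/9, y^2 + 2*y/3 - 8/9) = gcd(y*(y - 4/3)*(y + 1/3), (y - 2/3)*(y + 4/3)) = 1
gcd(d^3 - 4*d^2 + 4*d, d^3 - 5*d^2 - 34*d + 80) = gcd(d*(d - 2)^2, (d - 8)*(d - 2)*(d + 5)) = d - 2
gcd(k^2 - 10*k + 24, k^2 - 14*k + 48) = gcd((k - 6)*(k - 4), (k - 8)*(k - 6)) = k - 6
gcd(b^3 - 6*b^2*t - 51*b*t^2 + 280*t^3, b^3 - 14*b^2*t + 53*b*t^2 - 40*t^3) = b^2 - 13*b*t + 40*t^2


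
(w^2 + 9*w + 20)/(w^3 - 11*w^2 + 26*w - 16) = (w^2 + 9*w + 20)/(w^3 - 11*w^2 + 26*w - 16)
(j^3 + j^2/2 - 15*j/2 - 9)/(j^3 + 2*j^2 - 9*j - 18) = (j + 3/2)/(j + 3)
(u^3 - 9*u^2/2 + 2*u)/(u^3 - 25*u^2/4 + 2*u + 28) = 2*u*(2*u - 1)/(4*u^2 - 9*u - 28)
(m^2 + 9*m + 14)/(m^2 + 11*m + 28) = (m + 2)/(m + 4)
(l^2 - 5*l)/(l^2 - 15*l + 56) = l*(l - 5)/(l^2 - 15*l + 56)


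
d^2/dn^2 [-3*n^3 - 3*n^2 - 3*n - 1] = -18*n - 6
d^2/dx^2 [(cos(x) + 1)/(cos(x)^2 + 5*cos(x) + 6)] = (-9*(1 - cos(2*x))^2*cos(x) + (1 - cos(2*x))^2 + 23*cos(x) + 74*cos(2*x) + 15*cos(3*x) + 2*cos(5*x) - 18)/(4*(cos(x) + 2)^3*(cos(x) + 3)^3)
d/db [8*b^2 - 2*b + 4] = 16*b - 2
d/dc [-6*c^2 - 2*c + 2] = -12*c - 2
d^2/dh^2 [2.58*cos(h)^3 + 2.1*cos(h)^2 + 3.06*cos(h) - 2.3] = -4.995*cos(h) - 4.2*cos(2*h) - 5.805*cos(3*h)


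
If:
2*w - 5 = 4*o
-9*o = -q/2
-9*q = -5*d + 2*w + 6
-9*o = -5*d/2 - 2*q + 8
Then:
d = 65/22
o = 1/44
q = 9/22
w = 28/11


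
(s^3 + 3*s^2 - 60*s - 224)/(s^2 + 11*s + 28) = s - 8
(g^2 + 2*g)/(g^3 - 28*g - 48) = g/(g^2 - 2*g - 24)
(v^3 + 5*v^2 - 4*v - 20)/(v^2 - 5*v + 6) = (v^2 + 7*v + 10)/(v - 3)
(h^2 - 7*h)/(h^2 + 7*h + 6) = h*(h - 7)/(h^2 + 7*h + 6)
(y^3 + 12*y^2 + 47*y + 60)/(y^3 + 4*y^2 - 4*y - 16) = (y^2 + 8*y + 15)/(y^2 - 4)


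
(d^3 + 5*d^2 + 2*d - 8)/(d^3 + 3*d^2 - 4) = (d + 4)/(d + 2)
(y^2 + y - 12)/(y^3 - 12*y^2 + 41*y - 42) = (y + 4)/(y^2 - 9*y + 14)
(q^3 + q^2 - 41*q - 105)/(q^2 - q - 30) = (q^2 - 4*q - 21)/(q - 6)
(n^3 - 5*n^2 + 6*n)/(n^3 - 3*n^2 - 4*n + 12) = n/(n + 2)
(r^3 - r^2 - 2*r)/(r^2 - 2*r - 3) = r*(r - 2)/(r - 3)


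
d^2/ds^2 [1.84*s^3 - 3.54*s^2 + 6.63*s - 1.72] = 11.04*s - 7.08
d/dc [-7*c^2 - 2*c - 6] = -14*c - 2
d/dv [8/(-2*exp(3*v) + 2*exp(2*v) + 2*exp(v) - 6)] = (12*exp(2*v) - 8*exp(v) - 4)*exp(v)/(exp(3*v) - exp(2*v) - exp(v) + 3)^2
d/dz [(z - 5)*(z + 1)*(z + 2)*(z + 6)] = 4*z^3 + 12*z^2 - 50*z - 88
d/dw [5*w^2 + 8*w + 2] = 10*w + 8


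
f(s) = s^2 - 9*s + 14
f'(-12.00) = -33.00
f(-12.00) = 266.00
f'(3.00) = -3.00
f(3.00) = -4.00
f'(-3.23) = -15.46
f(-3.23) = 53.50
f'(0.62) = -7.76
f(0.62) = 8.80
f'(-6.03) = -21.06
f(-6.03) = 104.63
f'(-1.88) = -12.76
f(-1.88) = 34.45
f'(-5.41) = -19.82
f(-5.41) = 91.96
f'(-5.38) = -19.76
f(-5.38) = 91.36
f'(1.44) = -6.12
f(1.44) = 3.11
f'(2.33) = -4.34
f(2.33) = -1.54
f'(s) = 2*s - 9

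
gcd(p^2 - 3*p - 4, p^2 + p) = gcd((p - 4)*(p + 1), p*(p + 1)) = p + 1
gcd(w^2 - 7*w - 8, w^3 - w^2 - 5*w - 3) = w + 1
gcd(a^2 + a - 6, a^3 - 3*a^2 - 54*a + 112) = a - 2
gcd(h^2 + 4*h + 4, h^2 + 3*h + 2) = h + 2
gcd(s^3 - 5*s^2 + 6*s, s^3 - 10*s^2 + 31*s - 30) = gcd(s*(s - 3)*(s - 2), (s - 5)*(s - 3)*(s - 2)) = s^2 - 5*s + 6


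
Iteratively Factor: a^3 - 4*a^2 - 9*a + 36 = (a + 3)*(a^2 - 7*a + 12) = (a - 3)*(a + 3)*(a - 4)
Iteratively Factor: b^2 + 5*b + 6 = (b + 2)*(b + 3)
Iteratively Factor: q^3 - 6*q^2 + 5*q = (q)*(q^2 - 6*q + 5) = q*(q - 1)*(q - 5)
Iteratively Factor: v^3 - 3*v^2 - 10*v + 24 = (v - 4)*(v^2 + v - 6) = (v - 4)*(v + 3)*(v - 2)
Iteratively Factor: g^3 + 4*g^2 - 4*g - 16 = (g + 4)*(g^2 - 4) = (g - 2)*(g + 4)*(g + 2)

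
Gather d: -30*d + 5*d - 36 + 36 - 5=-25*d - 5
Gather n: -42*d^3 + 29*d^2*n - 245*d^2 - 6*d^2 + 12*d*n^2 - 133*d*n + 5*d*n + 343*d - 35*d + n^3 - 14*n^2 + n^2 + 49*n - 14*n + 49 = -42*d^3 - 251*d^2 + 308*d + n^3 + n^2*(12*d - 13) + n*(29*d^2 - 128*d + 35) + 49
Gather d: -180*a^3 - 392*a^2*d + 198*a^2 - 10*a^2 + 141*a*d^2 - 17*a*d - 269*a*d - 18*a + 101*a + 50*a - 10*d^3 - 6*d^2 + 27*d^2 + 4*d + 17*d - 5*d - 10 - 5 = -180*a^3 + 188*a^2 + 133*a - 10*d^3 + d^2*(141*a + 21) + d*(-392*a^2 - 286*a + 16) - 15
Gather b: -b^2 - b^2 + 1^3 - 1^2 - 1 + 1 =-2*b^2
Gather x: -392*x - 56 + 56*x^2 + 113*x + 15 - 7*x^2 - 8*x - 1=49*x^2 - 287*x - 42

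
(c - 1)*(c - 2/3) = c^2 - 5*c/3 + 2/3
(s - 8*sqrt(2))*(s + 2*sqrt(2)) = s^2 - 6*sqrt(2)*s - 32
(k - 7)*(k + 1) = k^2 - 6*k - 7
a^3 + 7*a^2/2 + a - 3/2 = (a - 1/2)*(a + 1)*(a + 3)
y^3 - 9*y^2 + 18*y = y*(y - 6)*(y - 3)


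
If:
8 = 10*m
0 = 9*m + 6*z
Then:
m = 4/5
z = -6/5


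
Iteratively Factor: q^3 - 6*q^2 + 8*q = (q - 4)*(q^2 - 2*q) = q*(q - 4)*(q - 2)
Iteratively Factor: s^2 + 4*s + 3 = (s + 1)*(s + 3)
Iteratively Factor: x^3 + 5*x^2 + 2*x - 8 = (x + 2)*(x^2 + 3*x - 4) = (x + 2)*(x + 4)*(x - 1)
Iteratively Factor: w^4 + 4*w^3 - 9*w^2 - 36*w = (w + 4)*(w^3 - 9*w) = w*(w + 4)*(w^2 - 9) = w*(w - 3)*(w + 4)*(w + 3)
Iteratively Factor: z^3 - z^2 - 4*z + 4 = (z - 1)*(z^2 - 4) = (z - 1)*(z + 2)*(z - 2)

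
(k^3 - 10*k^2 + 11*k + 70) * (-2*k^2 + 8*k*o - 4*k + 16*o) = -2*k^5 + 8*k^4*o + 16*k^4 - 64*k^3*o + 18*k^3 - 72*k^2*o - 184*k^2 + 736*k*o - 280*k + 1120*o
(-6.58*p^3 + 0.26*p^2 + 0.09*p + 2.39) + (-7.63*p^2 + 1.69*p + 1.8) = -6.58*p^3 - 7.37*p^2 + 1.78*p + 4.19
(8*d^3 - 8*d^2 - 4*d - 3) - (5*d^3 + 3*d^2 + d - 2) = 3*d^3 - 11*d^2 - 5*d - 1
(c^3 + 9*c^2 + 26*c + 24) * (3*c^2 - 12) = 3*c^5 + 27*c^4 + 66*c^3 - 36*c^2 - 312*c - 288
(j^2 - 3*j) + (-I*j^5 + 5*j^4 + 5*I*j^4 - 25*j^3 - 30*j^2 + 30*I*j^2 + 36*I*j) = -I*j^5 + 5*j^4 + 5*I*j^4 - 25*j^3 - 29*j^2 + 30*I*j^2 - 3*j + 36*I*j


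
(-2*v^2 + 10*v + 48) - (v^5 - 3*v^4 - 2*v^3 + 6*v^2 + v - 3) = -v^5 + 3*v^4 + 2*v^3 - 8*v^2 + 9*v + 51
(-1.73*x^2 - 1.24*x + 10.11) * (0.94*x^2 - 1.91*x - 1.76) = -1.6262*x^4 + 2.1387*x^3 + 14.9166*x^2 - 17.1277*x - 17.7936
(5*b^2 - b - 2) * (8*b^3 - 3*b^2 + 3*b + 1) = 40*b^5 - 23*b^4 + 2*b^3 + 8*b^2 - 7*b - 2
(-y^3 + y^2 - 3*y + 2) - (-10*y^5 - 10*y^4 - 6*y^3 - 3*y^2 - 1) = 10*y^5 + 10*y^4 + 5*y^3 + 4*y^2 - 3*y + 3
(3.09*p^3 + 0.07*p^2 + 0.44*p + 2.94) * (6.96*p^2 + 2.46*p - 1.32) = 21.5064*p^5 + 8.0886*p^4 - 0.8442*p^3 + 21.4524*p^2 + 6.6516*p - 3.8808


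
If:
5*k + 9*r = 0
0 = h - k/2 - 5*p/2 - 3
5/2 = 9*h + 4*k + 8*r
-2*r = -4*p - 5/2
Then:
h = 81/158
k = 1503/316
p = -615/316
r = -835/316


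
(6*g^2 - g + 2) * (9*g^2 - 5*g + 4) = 54*g^4 - 39*g^3 + 47*g^2 - 14*g + 8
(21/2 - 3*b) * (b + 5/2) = -3*b^2 + 3*b + 105/4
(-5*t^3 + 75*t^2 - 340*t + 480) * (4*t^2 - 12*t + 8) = -20*t^5 + 360*t^4 - 2300*t^3 + 6600*t^2 - 8480*t + 3840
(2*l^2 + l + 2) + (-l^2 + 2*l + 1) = l^2 + 3*l + 3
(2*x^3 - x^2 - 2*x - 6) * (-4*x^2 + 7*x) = -8*x^5 + 18*x^4 + x^3 + 10*x^2 - 42*x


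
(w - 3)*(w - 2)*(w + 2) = w^3 - 3*w^2 - 4*w + 12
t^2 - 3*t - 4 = (t - 4)*(t + 1)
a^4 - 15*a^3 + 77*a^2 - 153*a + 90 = (a - 6)*(a - 5)*(a - 3)*(a - 1)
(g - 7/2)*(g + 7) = g^2 + 7*g/2 - 49/2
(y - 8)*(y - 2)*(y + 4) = y^3 - 6*y^2 - 24*y + 64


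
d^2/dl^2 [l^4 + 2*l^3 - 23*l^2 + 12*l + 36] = 12*l^2 + 12*l - 46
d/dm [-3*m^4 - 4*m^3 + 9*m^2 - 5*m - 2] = -12*m^3 - 12*m^2 + 18*m - 5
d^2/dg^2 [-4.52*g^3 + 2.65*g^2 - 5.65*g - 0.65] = 5.3 - 27.12*g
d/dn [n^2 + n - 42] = 2*n + 1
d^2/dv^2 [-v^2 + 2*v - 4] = -2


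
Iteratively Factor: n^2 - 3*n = (n)*(n - 3)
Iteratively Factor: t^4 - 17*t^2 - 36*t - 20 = (t + 1)*(t^3 - t^2 - 16*t - 20) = (t + 1)*(t + 2)*(t^2 - 3*t - 10) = (t - 5)*(t + 1)*(t + 2)*(t + 2)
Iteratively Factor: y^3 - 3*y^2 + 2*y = (y - 1)*(y^2 - 2*y) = (y - 2)*(y - 1)*(y)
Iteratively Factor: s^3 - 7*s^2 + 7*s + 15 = (s + 1)*(s^2 - 8*s + 15) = (s - 5)*(s + 1)*(s - 3)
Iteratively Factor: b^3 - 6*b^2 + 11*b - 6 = (b - 1)*(b^2 - 5*b + 6) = (b - 2)*(b - 1)*(b - 3)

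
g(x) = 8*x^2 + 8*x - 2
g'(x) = 16*x + 8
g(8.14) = 593.20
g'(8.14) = 138.24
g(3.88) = 149.48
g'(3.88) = 70.08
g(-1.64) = 6.40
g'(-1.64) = -18.24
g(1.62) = 31.96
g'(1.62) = 33.92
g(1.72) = 35.43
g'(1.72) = 35.52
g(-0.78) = -3.37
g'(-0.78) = -4.48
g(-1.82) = 9.94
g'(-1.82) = -21.12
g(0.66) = 6.76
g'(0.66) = 18.56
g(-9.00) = 574.00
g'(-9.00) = -136.00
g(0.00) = -2.00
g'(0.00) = 8.00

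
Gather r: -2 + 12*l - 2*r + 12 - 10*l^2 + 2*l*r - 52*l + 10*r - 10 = -10*l^2 - 40*l + r*(2*l + 8)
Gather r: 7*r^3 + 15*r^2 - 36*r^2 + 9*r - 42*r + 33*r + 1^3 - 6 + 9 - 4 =7*r^3 - 21*r^2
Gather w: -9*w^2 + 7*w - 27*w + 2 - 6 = -9*w^2 - 20*w - 4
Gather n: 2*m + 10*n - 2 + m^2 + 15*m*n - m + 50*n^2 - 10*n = m^2 + 15*m*n + m + 50*n^2 - 2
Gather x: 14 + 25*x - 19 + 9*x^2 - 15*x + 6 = 9*x^2 + 10*x + 1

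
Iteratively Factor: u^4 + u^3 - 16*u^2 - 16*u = (u - 4)*(u^3 + 5*u^2 + 4*u) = (u - 4)*(u + 1)*(u^2 + 4*u) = (u - 4)*(u + 1)*(u + 4)*(u)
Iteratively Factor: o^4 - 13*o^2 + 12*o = (o)*(o^3 - 13*o + 12) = o*(o - 1)*(o^2 + o - 12) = o*(o - 1)*(o + 4)*(o - 3)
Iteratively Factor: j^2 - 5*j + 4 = (j - 1)*(j - 4)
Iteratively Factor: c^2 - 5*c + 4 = (c - 4)*(c - 1)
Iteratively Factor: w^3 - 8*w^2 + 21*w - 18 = (w - 3)*(w^2 - 5*w + 6) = (w - 3)^2*(w - 2)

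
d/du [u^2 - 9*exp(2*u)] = 2*u - 18*exp(2*u)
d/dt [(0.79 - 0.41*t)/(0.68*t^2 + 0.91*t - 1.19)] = (0.2788*t^2 - 1.0744*t - 0.231)/(0.4624*t^4 + 1.2376*t^3 - 0.7903*t^2 - 2.1658*t + 1.4161)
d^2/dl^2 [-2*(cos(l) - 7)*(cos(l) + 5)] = -4*cos(l) + 4*cos(2*l)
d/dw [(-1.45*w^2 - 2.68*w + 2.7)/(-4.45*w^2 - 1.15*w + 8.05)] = (-10.2585*w^2 + 0.684999999999999*w - 18.469)/(19.8025*w^4 + 10.235*w^3 - 70.3225*w^2 - 18.515*w + 64.8025)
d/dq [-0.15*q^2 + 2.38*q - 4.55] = 2.38 - 0.3*q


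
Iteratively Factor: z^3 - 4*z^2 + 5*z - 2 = (z - 1)*(z^2 - 3*z + 2) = (z - 1)^2*(z - 2)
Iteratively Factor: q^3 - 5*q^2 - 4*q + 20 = (q + 2)*(q^2 - 7*q + 10) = (q - 2)*(q + 2)*(q - 5)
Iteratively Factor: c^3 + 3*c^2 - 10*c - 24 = (c + 2)*(c^2 + c - 12) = (c + 2)*(c + 4)*(c - 3)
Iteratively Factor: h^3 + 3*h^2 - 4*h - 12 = (h + 3)*(h^2 - 4) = (h - 2)*(h + 3)*(h + 2)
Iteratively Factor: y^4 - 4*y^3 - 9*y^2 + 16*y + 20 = (y + 1)*(y^3 - 5*y^2 - 4*y + 20) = (y - 5)*(y + 1)*(y^2 - 4) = (y - 5)*(y + 1)*(y + 2)*(y - 2)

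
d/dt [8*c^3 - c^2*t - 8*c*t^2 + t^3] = -c^2 - 16*c*t + 3*t^2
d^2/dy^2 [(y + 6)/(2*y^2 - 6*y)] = (-3*y*(y - 3)*(y + 1) + (y + 6)*(2*y - 3)^2)/(y^3*(y - 3)^3)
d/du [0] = 0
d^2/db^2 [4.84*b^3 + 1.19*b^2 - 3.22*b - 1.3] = 29.04*b + 2.38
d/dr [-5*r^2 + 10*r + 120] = 10 - 10*r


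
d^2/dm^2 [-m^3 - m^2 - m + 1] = -6*m - 2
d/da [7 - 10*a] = -10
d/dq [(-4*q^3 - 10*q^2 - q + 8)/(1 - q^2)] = (4*q^4 - 13*q^2 - 4*q - 1)/(q^4 - 2*q^2 + 1)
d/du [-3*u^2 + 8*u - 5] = 8 - 6*u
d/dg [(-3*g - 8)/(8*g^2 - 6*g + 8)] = 2*(3*g^2 + 16*g - 9)/(16*g^4 - 24*g^3 + 41*g^2 - 24*g + 16)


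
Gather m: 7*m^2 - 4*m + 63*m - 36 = 7*m^2 + 59*m - 36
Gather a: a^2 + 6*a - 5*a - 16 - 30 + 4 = a^2 + a - 42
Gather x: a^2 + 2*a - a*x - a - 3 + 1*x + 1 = a^2 + a + x*(1 - a) - 2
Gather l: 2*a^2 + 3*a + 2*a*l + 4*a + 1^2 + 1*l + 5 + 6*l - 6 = 2*a^2 + 7*a + l*(2*a + 7)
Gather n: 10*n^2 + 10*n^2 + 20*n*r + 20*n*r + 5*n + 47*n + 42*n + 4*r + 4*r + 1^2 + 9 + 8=20*n^2 + n*(40*r + 94) + 8*r + 18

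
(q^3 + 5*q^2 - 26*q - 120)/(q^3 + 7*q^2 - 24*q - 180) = (q + 4)/(q + 6)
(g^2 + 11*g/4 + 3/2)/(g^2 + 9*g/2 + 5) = (4*g + 3)/(2*(2*g + 5))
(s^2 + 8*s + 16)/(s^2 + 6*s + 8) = (s + 4)/(s + 2)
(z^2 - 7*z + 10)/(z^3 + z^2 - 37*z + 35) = (z - 2)/(z^2 + 6*z - 7)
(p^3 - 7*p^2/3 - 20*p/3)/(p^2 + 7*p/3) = (3*p^2 - 7*p - 20)/(3*p + 7)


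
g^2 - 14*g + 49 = (g - 7)^2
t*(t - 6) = t^2 - 6*t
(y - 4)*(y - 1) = y^2 - 5*y + 4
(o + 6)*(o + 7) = o^2 + 13*o + 42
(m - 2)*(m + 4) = m^2 + 2*m - 8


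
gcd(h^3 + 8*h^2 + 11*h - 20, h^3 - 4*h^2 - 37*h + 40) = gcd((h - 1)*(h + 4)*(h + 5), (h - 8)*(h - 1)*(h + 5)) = h^2 + 4*h - 5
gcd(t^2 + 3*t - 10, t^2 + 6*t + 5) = t + 5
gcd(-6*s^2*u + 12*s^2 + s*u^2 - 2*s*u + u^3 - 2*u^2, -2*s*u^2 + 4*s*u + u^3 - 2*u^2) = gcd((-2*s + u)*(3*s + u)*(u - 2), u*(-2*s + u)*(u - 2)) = 2*s*u - 4*s - u^2 + 2*u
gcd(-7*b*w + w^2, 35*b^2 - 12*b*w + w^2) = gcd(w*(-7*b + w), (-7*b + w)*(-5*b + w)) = -7*b + w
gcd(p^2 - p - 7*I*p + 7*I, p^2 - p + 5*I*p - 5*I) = p - 1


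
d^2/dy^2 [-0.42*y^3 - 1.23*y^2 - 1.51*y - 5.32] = -2.52*y - 2.46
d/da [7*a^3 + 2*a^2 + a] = 21*a^2 + 4*a + 1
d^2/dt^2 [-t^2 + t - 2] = -2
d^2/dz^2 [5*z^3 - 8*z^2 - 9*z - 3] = 30*z - 16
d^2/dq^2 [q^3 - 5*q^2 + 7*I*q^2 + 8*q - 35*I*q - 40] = 6*q - 10 + 14*I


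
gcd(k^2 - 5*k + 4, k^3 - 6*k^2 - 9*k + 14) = k - 1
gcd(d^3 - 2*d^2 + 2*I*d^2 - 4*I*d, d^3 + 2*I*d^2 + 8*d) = d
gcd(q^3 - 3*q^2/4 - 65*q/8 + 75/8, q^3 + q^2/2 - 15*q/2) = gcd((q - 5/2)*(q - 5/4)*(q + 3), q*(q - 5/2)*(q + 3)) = q^2 + q/2 - 15/2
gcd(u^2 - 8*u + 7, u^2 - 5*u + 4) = u - 1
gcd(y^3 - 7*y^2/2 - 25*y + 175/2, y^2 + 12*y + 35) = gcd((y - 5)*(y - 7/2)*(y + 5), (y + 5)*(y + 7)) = y + 5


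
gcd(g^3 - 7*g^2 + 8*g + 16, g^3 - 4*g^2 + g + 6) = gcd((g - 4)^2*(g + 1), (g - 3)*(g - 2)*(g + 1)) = g + 1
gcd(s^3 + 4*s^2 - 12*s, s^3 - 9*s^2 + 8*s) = s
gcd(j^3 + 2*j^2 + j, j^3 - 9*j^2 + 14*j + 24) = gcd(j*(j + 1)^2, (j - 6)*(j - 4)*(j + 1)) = j + 1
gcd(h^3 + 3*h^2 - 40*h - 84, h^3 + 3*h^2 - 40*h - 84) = h^3 + 3*h^2 - 40*h - 84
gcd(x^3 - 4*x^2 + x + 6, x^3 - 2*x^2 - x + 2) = x^2 - x - 2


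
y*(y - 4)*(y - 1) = y^3 - 5*y^2 + 4*y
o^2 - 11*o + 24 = (o - 8)*(o - 3)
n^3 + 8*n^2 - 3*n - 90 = (n - 3)*(n + 5)*(n + 6)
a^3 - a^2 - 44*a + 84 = (a - 6)*(a - 2)*(a + 7)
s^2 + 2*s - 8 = (s - 2)*(s + 4)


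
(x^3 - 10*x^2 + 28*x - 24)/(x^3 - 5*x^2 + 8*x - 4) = (x - 6)/(x - 1)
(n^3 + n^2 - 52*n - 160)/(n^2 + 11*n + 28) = (n^2 - 3*n - 40)/(n + 7)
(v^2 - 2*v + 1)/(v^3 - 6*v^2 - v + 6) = (v - 1)/(v^2 - 5*v - 6)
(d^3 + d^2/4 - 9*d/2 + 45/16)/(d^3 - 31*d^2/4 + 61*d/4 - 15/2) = (d^2 + d - 15/4)/(d^2 - 7*d + 10)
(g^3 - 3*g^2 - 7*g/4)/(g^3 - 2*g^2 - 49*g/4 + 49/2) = g*(2*g + 1)/(2*g^2 + 3*g - 14)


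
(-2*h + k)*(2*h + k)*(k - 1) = -4*h^2*k + 4*h^2 + k^3 - k^2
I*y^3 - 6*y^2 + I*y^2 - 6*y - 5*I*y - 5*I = (y + I)*(y + 5*I)*(I*y + I)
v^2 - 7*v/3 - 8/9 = (v - 8/3)*(v + 1/3)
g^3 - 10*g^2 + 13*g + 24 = (g - 8)*(g - 3)*(g + 1)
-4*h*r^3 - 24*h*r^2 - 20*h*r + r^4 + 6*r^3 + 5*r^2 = r*(-4*h + r)*(r + 1)*(r + 5)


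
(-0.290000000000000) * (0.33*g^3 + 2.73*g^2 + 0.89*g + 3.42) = -0.0957*g^3 - 0.7917*g^2 - 0.2581*g - 0.9918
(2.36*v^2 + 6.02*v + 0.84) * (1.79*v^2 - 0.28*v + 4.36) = 4.2244*v^4 + 10.115*v^3 + 10.1076*v^2 + 26.012*v + 3.6624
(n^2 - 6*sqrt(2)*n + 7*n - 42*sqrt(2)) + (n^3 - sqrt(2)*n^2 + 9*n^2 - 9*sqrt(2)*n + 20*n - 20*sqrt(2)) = n^3 - sqrt(2)*n^2 + 10*n^2 - 15*sqrt(2)*n + 27*n - 62*sqrt(2)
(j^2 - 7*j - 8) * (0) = 0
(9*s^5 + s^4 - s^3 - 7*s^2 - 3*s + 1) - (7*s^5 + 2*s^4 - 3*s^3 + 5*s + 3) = 2*s^5 - s^4 + 2*s^3 - 7*s^2 - 8*s - 2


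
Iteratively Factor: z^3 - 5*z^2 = (z)*(z^2 - 5*z) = z^2*(z - 5)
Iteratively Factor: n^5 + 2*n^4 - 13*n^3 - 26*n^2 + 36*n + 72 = (n + 3)*(n^4 - n^3 - 10*n^2 + 4*n + 24) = (n - 3)*(n + 3)*(n^3 + 2*n^2 - 4*n - 8) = (n - 3)*(n + 2)*(n + 3)*(n^2 - 4) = (n - 3)*(n + 2)^2*(n + 3)*(n - 2)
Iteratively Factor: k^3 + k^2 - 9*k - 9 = (k - 3)*(k^2 + 4*k + 3) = (k - 3)*(k + 1)*(k + 3)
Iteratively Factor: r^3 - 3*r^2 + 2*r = (r - 1)*(r^2 - 2*r) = (r - 2)*(r - 1)*(r)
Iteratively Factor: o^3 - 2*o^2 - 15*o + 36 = (o + 4)*(o^2 - 6*o + 9) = (o - 3)*(o + 4)*(o - 3)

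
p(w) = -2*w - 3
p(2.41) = -7.82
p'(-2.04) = -2.00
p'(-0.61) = -2.00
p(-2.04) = 1.08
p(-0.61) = -1.78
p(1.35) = -5.70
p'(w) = -2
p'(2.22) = -2.00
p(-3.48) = 3.96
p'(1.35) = -2.00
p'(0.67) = -2.00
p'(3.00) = -2.00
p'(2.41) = -2.00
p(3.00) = -9.00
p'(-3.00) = -2.00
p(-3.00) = 3.00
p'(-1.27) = -2.00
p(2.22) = -7.44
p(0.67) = -4.34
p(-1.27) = -0.46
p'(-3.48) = -2.00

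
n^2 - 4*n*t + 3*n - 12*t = (n + 3)*(n - 4*t)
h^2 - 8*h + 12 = (h - 6)*(h - 2)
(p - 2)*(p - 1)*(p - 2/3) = p^3 - 11*p^2/3 + 4*p - 4/3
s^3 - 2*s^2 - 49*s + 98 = (s - 7)*(s - 2)*(s + 7)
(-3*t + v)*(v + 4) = -3*t*v - 12*t + v^2 + 4*v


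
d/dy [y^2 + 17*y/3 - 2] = 2*y + 17/3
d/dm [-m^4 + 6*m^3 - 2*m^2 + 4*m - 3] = -4*m^3 + 18*m^2 - 4*m + 4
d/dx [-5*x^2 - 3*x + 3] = -10*x - 3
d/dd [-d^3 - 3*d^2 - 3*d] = -3*d^2 - 6*d - 3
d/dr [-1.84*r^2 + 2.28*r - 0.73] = 2.28 - 3.68*r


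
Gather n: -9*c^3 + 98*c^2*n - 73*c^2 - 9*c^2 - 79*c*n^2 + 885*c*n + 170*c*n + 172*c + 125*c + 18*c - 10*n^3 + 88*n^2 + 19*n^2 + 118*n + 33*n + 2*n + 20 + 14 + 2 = -9*c^3 - 82*c^2 + 315*c - 10*n^3 + n^2*(107 - 79*c) + n*(98*c^2 + 1055*c + 153) + 36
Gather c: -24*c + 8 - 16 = -24*c - 8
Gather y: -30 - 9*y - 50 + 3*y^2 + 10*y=3*y^2 + y - 80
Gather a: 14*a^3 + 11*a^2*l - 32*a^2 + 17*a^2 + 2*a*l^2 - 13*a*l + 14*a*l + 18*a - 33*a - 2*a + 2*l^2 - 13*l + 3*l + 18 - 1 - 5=14*a^3 + a^2*(11*l - 15) + a*(2*l^2 + l - 17) + 2*l^2 - 10*l + 12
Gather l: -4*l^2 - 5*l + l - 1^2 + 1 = -4*l^2 - 4*l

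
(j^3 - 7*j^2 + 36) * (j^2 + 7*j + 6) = j^5 - 43*j^3 - 6*j^2 + 252*j + 216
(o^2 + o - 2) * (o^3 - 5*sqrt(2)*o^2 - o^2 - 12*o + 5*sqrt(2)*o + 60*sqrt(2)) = o^5 - 5*sqrt(2)*o^4 - 15*o^3 - 10*o^2 + 75*sqrt(2)*o^2 + 24*o + 50*sqrt(2)*o - 120*sqrt(2)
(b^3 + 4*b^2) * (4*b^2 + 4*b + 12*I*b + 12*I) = 4*b^5 + 20*b^4 + 12*I*b^4 + 16*b^3 + 60*I*b^3 + 48*I*b^2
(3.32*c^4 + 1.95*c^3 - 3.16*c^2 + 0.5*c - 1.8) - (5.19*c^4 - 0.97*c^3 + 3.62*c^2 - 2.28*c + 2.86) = -1.87*c^4 + 2.92*c^3 - 6.78*c^2 + 2.78*c - 4.66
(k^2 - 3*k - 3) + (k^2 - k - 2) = 2*k^2 - 4*k - 5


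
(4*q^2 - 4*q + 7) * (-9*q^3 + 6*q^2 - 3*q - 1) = -36*q^5 + 60*q^4 - 99*q^3 + 50*q^2 - 17*q - 7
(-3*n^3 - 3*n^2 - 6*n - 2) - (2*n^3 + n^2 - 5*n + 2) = -5*n^3 - 4*n^2 - n - 4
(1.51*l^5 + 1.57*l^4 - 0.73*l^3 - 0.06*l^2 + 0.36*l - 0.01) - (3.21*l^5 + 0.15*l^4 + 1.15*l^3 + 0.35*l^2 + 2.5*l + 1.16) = -1.7*l^5 + 1.42*l^4 - 1.88*l^3 - 0.41*l^2 - 2.14*l - 1.17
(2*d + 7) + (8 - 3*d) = 15 - d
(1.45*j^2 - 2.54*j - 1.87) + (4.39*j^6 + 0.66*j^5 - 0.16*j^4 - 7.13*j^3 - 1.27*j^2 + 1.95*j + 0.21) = 4.39*j^6 + 0.66*j^5 - 0.16*j^4 - 7.13*j^3 + 0.18*j^2 - 0.59*j - 1.66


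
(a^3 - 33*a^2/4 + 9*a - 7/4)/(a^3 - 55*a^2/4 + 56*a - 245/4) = (4*a^2 - 5*a + 1)/(4*a^2 - 27*a + 35)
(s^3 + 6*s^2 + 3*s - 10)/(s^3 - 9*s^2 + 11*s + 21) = (s^3 + 6*s^2 + 3*s - 10)/(s^3 - 9*s^2 + 11*s + 21)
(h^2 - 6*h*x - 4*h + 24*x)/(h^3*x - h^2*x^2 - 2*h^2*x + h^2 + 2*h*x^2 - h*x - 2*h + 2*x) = (h^2 - 6*h*x - 4*h + 24*x)/(h^3*x - h^2*x^2 - 2*h^2*x + h^2 + 2*h*x^2 - h*x - 2*h + 2*x)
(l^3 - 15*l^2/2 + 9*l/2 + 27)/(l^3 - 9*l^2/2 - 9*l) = (l - 3)/l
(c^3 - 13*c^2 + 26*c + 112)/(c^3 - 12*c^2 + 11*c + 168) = (c + 2)/(c + 3)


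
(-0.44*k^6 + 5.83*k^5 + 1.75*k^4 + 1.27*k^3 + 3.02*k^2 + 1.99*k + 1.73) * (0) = 0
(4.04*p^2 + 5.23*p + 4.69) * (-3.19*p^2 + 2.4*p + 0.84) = -12.8876*p^4 - 6.9877*p^3 + 0.984499999999999*p^2 + 15.6492*p + 3.9396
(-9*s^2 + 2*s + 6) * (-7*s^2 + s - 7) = 63*s^4 - 23*s^3 + 23*s^2 - 8*s - 42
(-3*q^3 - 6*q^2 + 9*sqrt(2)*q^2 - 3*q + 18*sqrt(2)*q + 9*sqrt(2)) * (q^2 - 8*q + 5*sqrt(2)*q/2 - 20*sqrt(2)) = -3*q^5 + 3*sqrt(2)*q^4/2 + 18*q^4 - 9*sqrt(2)*q^3 + 90*q^3 - 246*q^2 - 45*sqrt(2)*q^2/2 - 675*q - 12*sqrt(2)*q - 360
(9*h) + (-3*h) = 6*h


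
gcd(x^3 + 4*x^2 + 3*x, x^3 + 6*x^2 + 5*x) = x^2 + x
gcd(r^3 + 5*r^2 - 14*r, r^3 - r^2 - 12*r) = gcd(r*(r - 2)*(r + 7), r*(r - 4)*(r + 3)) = r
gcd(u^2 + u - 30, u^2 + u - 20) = 1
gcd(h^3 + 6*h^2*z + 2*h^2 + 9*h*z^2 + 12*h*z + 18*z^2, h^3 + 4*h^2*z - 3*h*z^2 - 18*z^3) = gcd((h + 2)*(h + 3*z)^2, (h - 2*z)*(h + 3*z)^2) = h^2 + 6*h*z + 9*z^2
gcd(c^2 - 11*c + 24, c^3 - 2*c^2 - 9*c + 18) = c - 3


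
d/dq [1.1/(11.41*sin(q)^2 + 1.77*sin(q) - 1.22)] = -(25.102*sin(q) + 1.947)*cos(q)/(11.41*sin(q)^2 + 1.77*sin(q) - 1.22)^2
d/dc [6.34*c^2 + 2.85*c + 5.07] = 12.68*c + 2.85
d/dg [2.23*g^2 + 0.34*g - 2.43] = 4.46*g + 0.34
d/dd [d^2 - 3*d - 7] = 2*d - 3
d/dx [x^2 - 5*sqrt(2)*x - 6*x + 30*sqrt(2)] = 2*x - 5*sqrt(2) - 6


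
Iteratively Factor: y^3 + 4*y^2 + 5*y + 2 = (y + 2)*(y^2 + 2*y + 1) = (y + 1)*(y + 2)*(y + 1)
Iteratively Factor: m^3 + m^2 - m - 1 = (m + 1)*(m^2 - 1) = (m - 1)*(m + 1)*(m + 1)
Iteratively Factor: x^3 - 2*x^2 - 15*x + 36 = (x - 3)*(x^2 + x - 12) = (x - 3)^2*(x + 4)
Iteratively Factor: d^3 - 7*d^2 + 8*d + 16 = (d - 4)*(d^2 - 3*d - 4) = (d - 4)*(d + 1)*(d - 4)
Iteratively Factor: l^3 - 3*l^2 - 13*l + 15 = (l - 1)*(l^2 - 2*l - 15) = (l - 5)*(l - 1)*(l + 3)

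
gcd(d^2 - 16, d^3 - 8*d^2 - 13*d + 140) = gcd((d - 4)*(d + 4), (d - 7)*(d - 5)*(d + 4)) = d + 4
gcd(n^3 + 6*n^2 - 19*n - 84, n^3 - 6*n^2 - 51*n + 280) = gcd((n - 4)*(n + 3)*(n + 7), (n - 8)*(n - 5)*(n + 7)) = n + 7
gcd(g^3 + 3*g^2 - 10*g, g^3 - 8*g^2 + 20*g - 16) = g - 2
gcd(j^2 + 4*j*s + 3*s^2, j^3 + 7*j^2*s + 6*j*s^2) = j + s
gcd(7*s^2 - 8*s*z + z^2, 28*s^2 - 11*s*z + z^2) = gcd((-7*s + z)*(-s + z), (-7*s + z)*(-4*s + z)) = -7*s + z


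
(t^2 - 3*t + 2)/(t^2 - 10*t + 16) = (t - 1)/(t - 8)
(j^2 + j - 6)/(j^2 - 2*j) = (j + 3)/j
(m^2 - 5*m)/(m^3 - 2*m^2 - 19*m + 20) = m/(m^2 + 3*m - 4)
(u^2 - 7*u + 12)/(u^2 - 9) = (u - 4)/(u + 3)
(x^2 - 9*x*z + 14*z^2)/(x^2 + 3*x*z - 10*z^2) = (x - 7*z)/(x + 5*z)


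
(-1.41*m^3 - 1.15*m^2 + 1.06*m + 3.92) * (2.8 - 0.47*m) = 0.6627*m^4 - 3.4075*m^3 - 3.7182*m^2 + 1.1256*m + 10.976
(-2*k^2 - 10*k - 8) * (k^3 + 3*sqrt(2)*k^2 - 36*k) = -2*k^5 - 10*k^4 - 6*sqrt(2)*k^4 - 30*sqrt(2)*k^3 + 64*k^3 - 24*sqrt(2)*k^2 + 360*k^2 + 288*k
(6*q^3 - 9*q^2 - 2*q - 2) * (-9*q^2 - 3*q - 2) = -54*q^5 + 63*q^4 + 33*q^3 + 42*q^2 + 10*q + 4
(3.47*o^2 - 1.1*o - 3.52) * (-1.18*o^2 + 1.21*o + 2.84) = -4.0946*o^4 + 5.4967*o^3 + 12.6774*o^2 - 7.3832*o - 9.9968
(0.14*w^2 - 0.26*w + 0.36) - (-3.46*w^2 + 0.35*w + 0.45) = 3.6*w^2 - 0.61*w - 0.09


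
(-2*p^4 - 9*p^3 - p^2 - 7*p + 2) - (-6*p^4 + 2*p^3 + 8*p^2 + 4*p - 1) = 4*p^4 - 11*p^3 - 9*p^2 - 11*p + 3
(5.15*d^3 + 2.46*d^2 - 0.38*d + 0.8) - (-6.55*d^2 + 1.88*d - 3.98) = 5.15*d^3 + 9.01*d^2 - 2.26*d + 4.78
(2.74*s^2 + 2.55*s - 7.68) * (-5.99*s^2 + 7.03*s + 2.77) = -16.4126*s^4 + 3.9877*s^3 + 71.5195*s^2 - 46.9269*s - 21.2736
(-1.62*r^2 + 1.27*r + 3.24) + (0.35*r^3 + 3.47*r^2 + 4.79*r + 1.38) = 0.35*r^3 + 1.85*r^2 + 6.06*r + 4.62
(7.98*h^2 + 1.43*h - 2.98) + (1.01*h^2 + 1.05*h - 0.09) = 8.99*h^2 + 2.48*h - 3.07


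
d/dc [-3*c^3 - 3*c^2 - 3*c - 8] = -9*c^2 - 6*c - 3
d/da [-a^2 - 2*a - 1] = -2*a - 2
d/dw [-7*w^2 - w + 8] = -14*w - 1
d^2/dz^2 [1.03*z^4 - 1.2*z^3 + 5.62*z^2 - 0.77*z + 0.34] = 12.36*z^2 - 7.2*z + 11.24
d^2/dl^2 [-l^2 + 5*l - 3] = -2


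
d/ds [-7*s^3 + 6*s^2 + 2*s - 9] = -21*s^2 + 12*s + 2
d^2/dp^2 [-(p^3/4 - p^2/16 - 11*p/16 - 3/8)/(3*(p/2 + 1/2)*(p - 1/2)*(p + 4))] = (38*p^3 - 12*p^2 + 186*p + 209)/(3*(8*p^6 + 84*p^5 + 246*p^4 + 7*p^3 - 492*p^2 + 336*p - 64))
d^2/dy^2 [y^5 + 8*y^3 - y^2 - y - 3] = 20*y^3 + 48*y - 2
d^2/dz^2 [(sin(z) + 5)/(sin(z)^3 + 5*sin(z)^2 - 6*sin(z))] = 2*(-2*sin(z)^3 - 32*sin(z)^2 - 191*sin(z) - 381 + 75/sin(z) + 270/sin(z)^2 - 180/sin(z)^3)/((sin(z) - 1)^2*(sin(z) + 6)^3)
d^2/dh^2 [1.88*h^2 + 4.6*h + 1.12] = 3.76000000000000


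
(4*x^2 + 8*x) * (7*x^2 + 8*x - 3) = 28*x^4 + 88*x^3 + 52*x^2 - 24*x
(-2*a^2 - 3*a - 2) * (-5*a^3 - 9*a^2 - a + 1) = 10*a^5 + 33*a^4 + 39*a^3 + 19*a^2 - a - 2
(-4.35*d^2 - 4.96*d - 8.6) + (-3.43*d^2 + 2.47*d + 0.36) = -7.78*d^2 - 2.49*d - 8.24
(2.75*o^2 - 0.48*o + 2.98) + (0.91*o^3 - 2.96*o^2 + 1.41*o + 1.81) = 0.91*o^3 - 0.21*o^2 + 0.93*o + 4.79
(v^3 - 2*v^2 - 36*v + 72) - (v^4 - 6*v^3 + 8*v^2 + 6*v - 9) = -v^4 + 7*v^3 - 10*v^2 - 42*v + 81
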